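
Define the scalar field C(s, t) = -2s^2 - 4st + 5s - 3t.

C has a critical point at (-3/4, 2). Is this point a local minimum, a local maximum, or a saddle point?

The Hessian of C is constant: H = [[-4, -4], [-4, 0]].
det(H) = (-4)·0 − (-4)² = -16.
Since det(H) < 0, H is indefinite and the critical point is a saddle point.

saddle point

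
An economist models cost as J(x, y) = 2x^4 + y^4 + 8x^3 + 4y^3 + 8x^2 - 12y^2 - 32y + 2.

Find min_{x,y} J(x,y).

-62

J(x,y) separates as P(x) + Q(y) + 2, so its minimum is min P + min Q + 2.
P'(x) = 8x(x + 1)(x + 2) vanishes at x ∈ {-2, -1, 0}; Q'(y) = 4(y - 2)(y + 1)(y + 4) vanishes at y ∈ {-4, -1, 2}.
Local minima of P (where P''>0): P(-2)=0, P(0)=0. Local minima of Q: Q(-4)=-64, Q(2)=-64.
So the global minimum of J is P(-2) + Q(-4) + 2 = 0 − 64 + 2 = -62, attained at (-2, -4).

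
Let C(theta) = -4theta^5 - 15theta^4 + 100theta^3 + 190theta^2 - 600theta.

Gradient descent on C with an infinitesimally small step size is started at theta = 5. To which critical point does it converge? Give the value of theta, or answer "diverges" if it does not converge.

diverges

C'(theta) = -20(theta - 3)(theta - 1)(theta + 2)(theta + 5), so C'(5) = -11200.
Gradient descent moves in the -C' direction, i.e. theta is increasing.
There is no critical point above theta=5, and C' keeps the same sign, so the iterate runs off to +∞.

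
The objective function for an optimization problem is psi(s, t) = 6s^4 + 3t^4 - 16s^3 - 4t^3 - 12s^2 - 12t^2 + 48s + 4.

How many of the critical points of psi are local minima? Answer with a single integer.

4

psi separates as a function of s plus a function of t, so ∇psi=0 decouples.
∂psi/∂s = 24(s - 2)(s - 1)(s + 1) = 0 at s ∈ {-1, 1, 2}; ∂psi/∂t = 12t(t - 2)(t + 1) = 0 at t ∈ {-1, 0, 2}.
The Hessian is diagonal: diag(psi_ss, psi_tt). Second derivatives: psi_ss(-1)=144, psi_ss(1)=-48, psi_ss(2)=72; psi_tt(-1)=36, psi_tt(0)=-24, psi_tt(2)=72.
Local minima occur where both diagonal entries positive: (-1, -1), (-1, 2), (2, -1), (2, 2). Count: 4.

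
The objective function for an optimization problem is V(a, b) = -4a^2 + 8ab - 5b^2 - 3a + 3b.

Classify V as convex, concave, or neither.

V is quadratic, so its Hessian is the constant matrix H = [[-8, 8], [8, -10]].
det(H) = 16, tr(H) = -18.
det(H) > 0 and tr(H) < 0, so H is negative definite everywhere: concave.

concave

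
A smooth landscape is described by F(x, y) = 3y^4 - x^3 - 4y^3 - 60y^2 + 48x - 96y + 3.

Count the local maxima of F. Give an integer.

F separates as a function of x plus a function of y, so ∇F=0 decouples.
∂F/∂x = -3(x - 4)(x + 4) = 0 at x ∈ {-4, 4}; ∂F/∂y = 12(y - 4)(y + 1)(y + 2) = 0 at y ∈ {-2, -1, 4}.
The Hessian is diagonal: diag(F_xx, F_yy). Second derivatives: F_xx(-4)=24, F_xx(4)=-24; F_yy(-2)=72, F_yy(-1)=-60, F_yy(4)=360.
Local maxima occur where both diagonal entries negative: (4, -1). Count: 1.

1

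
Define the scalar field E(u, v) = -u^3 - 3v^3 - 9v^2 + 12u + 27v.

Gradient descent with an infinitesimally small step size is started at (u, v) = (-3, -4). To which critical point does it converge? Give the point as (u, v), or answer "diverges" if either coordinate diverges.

E is separable, so gradient descent decouples: u follows -∂E/∂u, v follows -∂E/∂v.
∂E/∂u = -3(u - 2)(u + 2); at u=-3 this is -15, so u increases.
∂E/∂v = -9(v - 1)(v + 3); at v=-4 this is -45, so v increases.
u converges to its nearest critical value -2 (a local min of the u-part); v converges to -3. The iterate converges to (-2, -3).

(-2, -3)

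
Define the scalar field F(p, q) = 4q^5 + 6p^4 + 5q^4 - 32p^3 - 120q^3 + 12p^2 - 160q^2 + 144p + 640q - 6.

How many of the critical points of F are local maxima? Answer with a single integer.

2

F separates as a function of p plus a function of q, so ∇F=0 decouples.
∂F/∂p = 24(p - 3)(p - 2)(p + 1) = 0 at p ∈ {-1, 2, 3}; ∂F/∂q = 20(q - 4)(q - 1)(q + 2)(q + 4) = 0 at q ∈ {-4, -2, 1, 4}.
The Hessian is diagonal: diag(F_pp, F_qq). Second derivatives: F_pp(-1)=288, F_pp(2)=-72, F_pp(3)=96; F_qq(-4)=-1600, F_qq(-2)=720, F_qq(1)=-900, F_qq(4)=2880.
Local maxima occur where both diagonal entries negative: (2, -4), (2, 1). Count: 2.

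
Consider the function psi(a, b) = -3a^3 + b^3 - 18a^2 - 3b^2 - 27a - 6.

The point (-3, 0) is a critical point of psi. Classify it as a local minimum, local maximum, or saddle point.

The mixed partial ∂²psi/∂a∂b is 0, so the Hessian at any point is diag(psi_aa, psi_bb) = diag(-18(a + 2), 6(b - 1)).
At (-3, 0): H = diag(18, -6).
The eigenvalues have opposite signs, so H is indefinite: a saddle point.

saddle point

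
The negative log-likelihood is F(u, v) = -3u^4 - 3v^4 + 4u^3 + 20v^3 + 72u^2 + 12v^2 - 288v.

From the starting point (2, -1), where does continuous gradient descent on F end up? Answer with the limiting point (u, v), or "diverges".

(0, 3)

F is separable, so gradient descent decouples: u follows -∂F/∂u, v follows -∂F/∂v.
∂F/∂u = -12u(u - 4)(u + 3); at u=2 this is 240, so u decreases.
∂F/∂v = -12(v - 4)(v - 3)(v + 2); at v=-1 this is -240, so v increases.
u converges to its nearest critical value 0 (a local min of the u-part); v converges to 3. The iterate converges to (0, 3).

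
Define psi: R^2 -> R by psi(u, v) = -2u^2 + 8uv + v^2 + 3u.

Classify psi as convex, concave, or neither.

neither

psi is quadratic, so its Hessian is the constant matrix H = [[-4, 8], [8, 2]].
det(H) = -72, tr(H) = -2.
det(H) < 0, so H is indefinite: neither convex nor concave.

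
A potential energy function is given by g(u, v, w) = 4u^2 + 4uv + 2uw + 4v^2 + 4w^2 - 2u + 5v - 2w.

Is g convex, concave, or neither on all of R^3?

g is quadratic, so its Hessian is the constant matrix H = [[8, 4, 2], [4, 8, 0], [2, 0, 8]].
Leading principal minors: 8, 48, 352.
All positive ⇒ H ≻ 0 ⇒ convex.

convex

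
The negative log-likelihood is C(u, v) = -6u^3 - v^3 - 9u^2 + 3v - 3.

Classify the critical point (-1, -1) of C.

The mixed partial ∂²C/∂u∂v is 0, so the Hessian at any point is diag(C_uu, C_vv) = diag(-18(2u + 1), -6v).
At (-1, -1): H = diag(18, 6).
Both eigenvalues are positive, so H is positive definite: a local minimum.

local minimum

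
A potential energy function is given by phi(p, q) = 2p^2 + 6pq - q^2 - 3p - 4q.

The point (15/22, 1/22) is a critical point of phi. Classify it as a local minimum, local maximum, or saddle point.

saddle point

The Hessian of phi is constant: H = [[4, 6], [6, -2]].
det(H) = 4·(-2) − 6² = -44.
Since det(H) < 0, H is indefinite and the critical point is a saddle point.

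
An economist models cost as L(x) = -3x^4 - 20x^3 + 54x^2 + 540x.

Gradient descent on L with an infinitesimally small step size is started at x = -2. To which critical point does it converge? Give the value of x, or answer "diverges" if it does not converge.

-3

L'(x) = -12(x - 3)(x + 3)(x + 5), so L'(-2) = 180.
Gradient descent moves in the -L' direction, i.e. x is decreasing.
The nearest critical point in that direction is x = -3, where L'' = 144 > 0 (a local minimum). The iterate converges there.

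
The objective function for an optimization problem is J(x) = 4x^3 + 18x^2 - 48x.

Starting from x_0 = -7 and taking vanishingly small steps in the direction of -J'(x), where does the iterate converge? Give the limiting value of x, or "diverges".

diverges

J'(x) = 12(x - 1)(x + 4), so J'(-7) = 288.
Gradient descent moves in the -J' direction, i.e. x is decreasing.
There is no critical point below x=-7, and J' keeps the same sign, so the iterate runs off to −∞.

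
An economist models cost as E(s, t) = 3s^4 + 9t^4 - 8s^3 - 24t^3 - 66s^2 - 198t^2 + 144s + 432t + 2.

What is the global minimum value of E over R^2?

E(s,t) separates as P(s) + Q(t) + 2, so its minimum is min P + min Q + 2.
P'(s) = 12(s - 4)(s - 1)(s + 3) vanishes at s ∈ {-3, 1, 4}; Q'(t) = 36(t - 4)(t - 1)(t + 3) vanishes at t ∈ {-3, 1, 4}.
Local minima of P (where P''>0): P(-3)=-567, P(4)=-224. Local minima of Q: Q(-3)=-1701, Q(4)=-672.
So the global minimum of E is P(-3) + Q(-3) + 2 = -567 − 1701 + 2 = -2266, attained at (-3, -3).

-2266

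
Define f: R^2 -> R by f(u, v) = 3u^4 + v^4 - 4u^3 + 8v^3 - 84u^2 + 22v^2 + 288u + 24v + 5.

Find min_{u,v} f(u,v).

-1476

f(u,v) separates as P(u) + Q(v) + 5, so its minimum is min P + min Q + 5.
P'(u) = 12(u - 3)(u - 2)(u + 4) vanishes at u ∈ {-4, 2, 3}; Q'(v) = 4(v + 1)(v + 2)(v + 3) vanishes at v ∈ {-3, -2, -1}.
Local minima of P (where P''>0): P(-4)=-1472, P(3)=243. Local minima of Q: Q(-3)=-9, Q(-1)=-9.
So the global minimum of f is P(-4) + Q(-3) + 5 = -1472 − 9 + 5 = -1476, attained at (-4, -3).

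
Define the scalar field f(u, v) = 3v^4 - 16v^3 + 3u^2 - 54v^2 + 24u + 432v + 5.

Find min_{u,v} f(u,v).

-1150

f(u,v) separates as P(u) + Q(v) + 5, so its minimum is min P + min Q + 5.
P'(u) = 6u + 24 vanishes at u ∈ {-4}; Q'(v) = 12(v - 4)(v - 3)(v + 3) vanishes at v ∈ {-3, 3, 4}.
Local minima of P (where P''>0): P(-4)=-48. Local minima of Q: Q(-3)=-1107, Q(4)=608.
So the global minimum of f is P(-4) + Q(-3) + 5 = -48 − 1107 + 5 = -1150, attained at (-4, -3).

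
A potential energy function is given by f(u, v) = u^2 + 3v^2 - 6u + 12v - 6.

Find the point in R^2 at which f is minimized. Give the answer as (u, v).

(3, -2)

f(u,v) separates as P(u) + Q(v) − 6, so its minimum is min P + min Q − 6.
P'(u) = 2u - 6 vanishes at u ∈ {3}; Q'(v) = 6v + 12 vanishes at v ∈ {-2}.
Local minima of P (where P''>0): P(3)=-9. Local minima of Q: Q(-2)=-12.
So the global minimum of f is P(3) + Q(-2) − 6 = -9 − 12 − 6 = -27, attained at (3, -2).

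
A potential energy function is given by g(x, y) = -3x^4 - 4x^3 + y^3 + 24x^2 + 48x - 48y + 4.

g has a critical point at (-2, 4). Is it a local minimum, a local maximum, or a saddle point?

The mixed partial ∂²g/∂x∂y is 0, so the Hessian at any point is diag(g_xx, g_yy) = diag(12(-3x^2 - 2x + 4), 6y).
At (-2, 4): H = diag(-48, 24).
The eigenvalues have opposite signs, so H is indefinite: a saddle point.

saddle point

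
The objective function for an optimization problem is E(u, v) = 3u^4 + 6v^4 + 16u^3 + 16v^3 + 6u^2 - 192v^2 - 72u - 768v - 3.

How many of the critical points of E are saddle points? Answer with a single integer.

E separates as a function of u plus a function of v, so ∇E=0 decouples.
∂E/∂u = 12(u - 1)(u + 2)(u + 3) = 0 at u ∈ {-3, -2, 1}; ∂E/∂v = 24(v - 4)(v + 2)(v + 4) = 0 at v ∈ {-4, -2, 4}.
The Hessian is diagonal: diag(E_uu, E_vv). Second derivatives: E_uu(-3)=48, E_uu(-2)=-36, E_uu(1)=144; E_vv(-4)=384, E_vv(-2)=-288, E_vv(4)=1152.
Saddle points occur where the two diagonal entries have opposite signs: (-3, -2), (-2, -4), (-2, 4), (1, -2). Count: 4.

4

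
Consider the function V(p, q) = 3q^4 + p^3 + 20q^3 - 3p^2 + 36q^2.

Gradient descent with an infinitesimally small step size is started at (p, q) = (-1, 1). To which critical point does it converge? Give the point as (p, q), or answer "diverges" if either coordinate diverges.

diverges

V is separable, so gradient descent decouples: p follows -∂V/∂p, q follows -∂V/∂q.
∂V/∂p = 3p(p - 2); at p=-1 this is 9, so p decreases.
∂V/∂q = 12q(q + 2)(q + 3); at q=1 this is 144, so q decreases.
The p-coordinate has no critical point in that direction and runs off to infinity.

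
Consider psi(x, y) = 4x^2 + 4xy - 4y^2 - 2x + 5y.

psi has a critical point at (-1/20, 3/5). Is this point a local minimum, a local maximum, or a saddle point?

The Hessian of psi is constant: H = [[8, 4], [4, -8]].
det(H) = 8·(-8) − 4² = -80.
Since det(H) < 0, H is indefinite and the critical point is a saddle point.

saddle point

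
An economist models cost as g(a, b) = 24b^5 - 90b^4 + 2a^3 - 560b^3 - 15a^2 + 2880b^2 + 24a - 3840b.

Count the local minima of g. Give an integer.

g separates as a function of a plus a function of b, so ∇g=0 decouples.
∂g/∂a = 6(a - 4)(a - 1) = 0 at a ∈ {1, 4}; ∂g/∂b = 120(b - 4)(b - 2)(b - 1)(b + 4) = 0 at b ∈ {-4, 1, 2, 4}.
The Hessian is diagonal: diag(g_aa, g_bb). Second derivatives: g_aa(1)=-18, g_aa(4)=18; g_bb(-4)=-28800, g_bb(1)=1800, g_bb(2)=-1440, g_bb(4)=5760.
Local minima occur where both diagonal entries positive: (4, 1), (4, 4). Count: 2.

2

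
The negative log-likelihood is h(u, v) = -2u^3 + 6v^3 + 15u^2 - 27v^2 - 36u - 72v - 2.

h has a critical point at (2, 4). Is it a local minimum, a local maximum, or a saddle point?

local minimum

The mixed partial ∂²h/∂u∂v is 0, so the Hessian at any point is diag(h_uu, h_vv) = diag(6(-2u + 5), 18(2v - 3)).
At (2, 4): H = diag(6, 90).
Both eigenvalues are positive, so H is positive definite: a local minimum.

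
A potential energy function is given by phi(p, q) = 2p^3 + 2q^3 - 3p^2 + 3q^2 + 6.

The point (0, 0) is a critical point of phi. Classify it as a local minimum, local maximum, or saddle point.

saddle point

The mixed partial ∂²phi/∂p∂q is 0, so the Hessian at any point is diag(phi_pp, phi_qq) = diag(6(2p - 1), 6(2q + 1)).
At (0, 0): H = diag(-6, 6).
The eigenvalues have opposite signs, so H is indefinite: a saddle point.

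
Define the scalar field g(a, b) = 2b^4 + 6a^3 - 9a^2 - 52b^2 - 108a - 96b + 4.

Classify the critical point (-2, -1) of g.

The mixed partial ∂²g/∂a∂b is 0, so the Hessian at any point is diag(g_aa, g_bb) = diag(18(2a - 1), 8(3b^2 - 13)).
At (-2, -1): H = diag(-90, -80).
Both eigenvalues are negative, so H is negative definite: a local maximum.

local maximum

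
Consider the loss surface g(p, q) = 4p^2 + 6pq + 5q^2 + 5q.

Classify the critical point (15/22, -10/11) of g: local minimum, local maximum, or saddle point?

local minimum

The Hessian of g is constant: H = [[8, 6], [6, 10]].
det(H) = 8·10 − 6² = 44.
det(H) > 0 and tr(H) = 18 > 0, so H is positive definite and the point is a local minimum.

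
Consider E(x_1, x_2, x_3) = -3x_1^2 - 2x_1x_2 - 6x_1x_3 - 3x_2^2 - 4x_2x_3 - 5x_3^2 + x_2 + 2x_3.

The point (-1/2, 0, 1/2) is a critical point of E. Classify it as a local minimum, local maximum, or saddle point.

local maximum

The Hessian is constant: H = [[-6, -2, -6], [-2, -6, -4], [-6, -4, -10]].
Leading principal minors: Δ₁ = -6, Δ₂ = 32, Δ₃ = -104.
The minors alternate sign starting negative (−, +, −), so H is negative definite: a local maximum.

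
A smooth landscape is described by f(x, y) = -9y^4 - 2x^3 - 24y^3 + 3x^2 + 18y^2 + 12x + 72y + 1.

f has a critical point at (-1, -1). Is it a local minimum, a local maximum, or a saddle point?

The mixed partial ∂²f/∂x∂y is 0, so the Hessian at any point is diag(f_xx, f_yy) = diag(6(-2x + 1), 36(-3y^2 - 4y + 1)).
At (-1, -1): H = diag(18, 72).
Both eigenvalues are positive, so H is positive definite: a local minimum.

local minimum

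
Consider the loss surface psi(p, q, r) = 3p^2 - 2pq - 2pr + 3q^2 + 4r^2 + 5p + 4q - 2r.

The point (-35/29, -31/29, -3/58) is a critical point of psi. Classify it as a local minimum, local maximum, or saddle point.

local minimum

The Hessian is constant: H = [[6, -2, -2], [-2, 6, 0], [-2, 0, 8]].
Leading principal minors: Δ₁ = 6, Δ₂ = 32, Δ₃ = 232.
All leading minors are positive, so H is positive definite: a local minimum.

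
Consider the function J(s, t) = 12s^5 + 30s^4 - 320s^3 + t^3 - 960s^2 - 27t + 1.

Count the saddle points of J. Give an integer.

J separates as a function of s plus a function of t, so ∇J=0 decouples.
∂J/∂s = 60s(s - 4)(s + 2)(s + 4) = 0 at s ∈ {-4, -2, 0, 4}; ∂J/∂t = 3(t - 3)(t + 3) = 0 at t ∈ {-3, 3}.
The Hessian is diagonal: diag(J_ss, J_tt). Second derivatives: J_ss(-4)=-3840, J_ss(-2)=1440, J_ss(0)=-1920, J_ss(4)=11520; J_tt(-3)=-18, J_tt(3)=18.
Saddle points occur where the two diagonal entries have opposite signs: (-4, 3), (-2, -3), (0, 3), (4, -3). Count: 4.

4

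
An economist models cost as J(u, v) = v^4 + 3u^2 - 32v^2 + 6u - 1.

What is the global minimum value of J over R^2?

-260

J(u,v) separates as P(u) + Q(v) − 1, so its minimum is min P + min Q − 1.
P'(u) = 6u + 6 vanishes at u ∈ {-1}; Q'(v) = 4v(v - 4)(v + 4) vanishes at v ∈ {-4, 0, 4}.
Local minima of P (where P''>0): P(-1)=-3. Local minima of Q: Q(-4)=-256, Q(4)=-256.
So the global minimum of J is P(-1) + Q(-4) − 1 = -3 − 256 − 1 = -260, attained at (-1, -4).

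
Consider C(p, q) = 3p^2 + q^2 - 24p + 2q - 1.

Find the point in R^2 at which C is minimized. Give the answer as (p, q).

C(p,q) separates as A(p) + B(q) − 1, so its minimum is min A + min B − 1.
A'(p) = 6p - 24 vanishes at p ∈ {4}; B'(q) = 2q + 2 vanishes at q ∈ {-1}.
Local minima of A (where A''>0): A(4)=-48. Local minima of B: B(-1)=-1.
So the global minimum of C is A(4) + B(-1) − 1 = -48 − 1 − 1 = -50, attained at (4, -1).

(4, -1)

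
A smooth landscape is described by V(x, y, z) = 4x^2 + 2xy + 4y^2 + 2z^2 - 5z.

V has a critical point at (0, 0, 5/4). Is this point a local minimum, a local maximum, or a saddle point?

local minimum

The Hessian is constant: H = [[8, 2, 0], [2, 8, 0], [0, 0, 4]].
Leading principal minors: Δ₁ = 8, Δ₂ = 60, Δ₃ = 240.
All leading minors are positive, so H is positive definite: a local minimum.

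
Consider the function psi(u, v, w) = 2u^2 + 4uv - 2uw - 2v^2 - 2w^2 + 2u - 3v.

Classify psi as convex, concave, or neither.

neither

psi is quadratic, so its Hessian is the constant matrix H = [[4, 4, -2], [4, -4, 0], [-2, 0, -4]].
Leading principal minors: 4, -32, 144.
Neither pattern holds ⇒ H is indefinite ⇒ neither convex nor concave.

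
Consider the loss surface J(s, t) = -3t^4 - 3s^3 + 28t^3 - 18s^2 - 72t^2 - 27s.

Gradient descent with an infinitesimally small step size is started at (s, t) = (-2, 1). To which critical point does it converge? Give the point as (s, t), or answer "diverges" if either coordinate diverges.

J is separable, so gradient descent decouples: s follows -∂J/∂s, t follows -∂J/∂t.
∂J/∂s = -9(s + 1)(s + 3); at s=-2 this is 9, so s decreases.
∂J/∂t = -12t(t - 4)(t - 3); at t=1 this is -72, so t increases.
s converges to its nearest critical value -3 (a local min of the s-part); t converges to 3. The iterate converges to (-3, 3).

(-3, 3)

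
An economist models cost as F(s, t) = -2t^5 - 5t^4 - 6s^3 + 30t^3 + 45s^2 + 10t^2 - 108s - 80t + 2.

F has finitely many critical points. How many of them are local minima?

F separates as a function of s plus a function of t, so ∇F=0 decouples.
∂F/∂s = -18(s - 3)(s - 2) = 0 at s ∈ {2, 3}; ∂F/∂t = -10(t - 2)(t - 1)(t + 1)(t + 4) = 0 at t ∈ {-4, -1, 1, 2}.
The Hessian is diagonal: diag(F_ss, F_tt). Second derivatives: F_ss(2)=18, F_ss(3)=-18; F_tt(-4)=900, F_tt(-1)=-180, F_tt(1)=100, F_tt(2)=-180.
Local minima occur where both diagonal entries positive: (2, -4), (2, 1). Count: 2.

2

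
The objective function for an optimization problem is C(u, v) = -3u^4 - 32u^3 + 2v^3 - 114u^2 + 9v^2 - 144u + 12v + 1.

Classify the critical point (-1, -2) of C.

The mixed partial ∂²C/∂u∂v is 0, so the Hessian at any point is diag(C_uu, C_vv) = diag(-12(3u^2 + 16u + 19), 6(2v + 3)).
At (-1, -2): H = diag(-72, -6).
Both eigenvalues are negative, so H is negative definite: a local maximum.

local maximum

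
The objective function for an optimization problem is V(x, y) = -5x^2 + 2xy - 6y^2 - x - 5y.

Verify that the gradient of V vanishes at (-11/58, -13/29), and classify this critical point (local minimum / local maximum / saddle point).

∇V = (-10x + 2y - 1, 2x - 12y - 5); substituting (-11/58, -13/29) gives ∇V = (0, 0), so (-11/58, -13/29) is indeed a critical point.
The Hessian of V is constant: H = [[-10, 2], [2, -12]].
det(H) = (-10)·(-12) − 2² = 116.
det(H) > 0 and tr(H) = -22 < 0, so H is negative definite and the point is a local maximum.

local maximum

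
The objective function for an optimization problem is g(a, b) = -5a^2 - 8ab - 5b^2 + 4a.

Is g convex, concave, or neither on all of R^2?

g is quadratic, so its Hessian is the constant matrix H = [[-10, -8], [-8, -10]].
det(H) = 36, tr(H) = -20.
det(H) > 0 and tr(H) < 0, so H is negative definite everywhere: concave.

concave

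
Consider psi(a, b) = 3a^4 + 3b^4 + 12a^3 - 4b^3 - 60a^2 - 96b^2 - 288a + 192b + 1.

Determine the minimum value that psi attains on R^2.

psi(a,b) separates as P(a) + Q(b) + 1, so its minimum is min P + min Q + 1.
P'(a) = 12(a - 3)(a + 2)(a + 4) vanishes at a ∈ {-4, -2, 3}; Q'(b) = 12(b - 4)(b - 1)(b + 4) vanishes at b ∈ {-4, 1, 4}.
Local minima of P (where P''>0): P(-4)=192, P(3)=-837. Local minima of Q: Q(-4)=-1280, Q(4)=-256.
So the global minimum of psi is P(3) + Q(-4) + 1 = -837 − 1280 + 1 = -2116, attained at (3, -4).

-2116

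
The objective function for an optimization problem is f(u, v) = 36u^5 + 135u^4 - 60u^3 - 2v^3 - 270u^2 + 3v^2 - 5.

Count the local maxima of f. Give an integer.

2

f separates as a function of u plus a function of v, so ∇f=0 decouples.
∂f/∂u = 180u(u - 1)(u + 1)(u + 3) = 0 at u ∈ {-3, -1, 0, 1}; ∂f/∂v = -6v(v - 1) = 0 at v ∈ {0, 1}.
The Hessian is diagonal: diag(f_uu, f_vv). Second derivatives: f_uu(-3)=-4320, f_uu(-1)=720, f_uu(0)=-540, f_uu(1)=1440; f_vv(0)=6, f_vv(1)=-6.
Local maxima occur where both diagonal entries negative: (-3, 1), (0, 1). Count: 2.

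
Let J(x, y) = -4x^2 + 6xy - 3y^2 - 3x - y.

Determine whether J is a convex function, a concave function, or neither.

J is quadratic, so its Hessian is the constant matrix H = [[-8, 6], [6, -6]].
det(H) = 12, tr(H) = -14.
det(H) > 0 and tr(H) < 0, so H is negative definite everywhere: concave.

concave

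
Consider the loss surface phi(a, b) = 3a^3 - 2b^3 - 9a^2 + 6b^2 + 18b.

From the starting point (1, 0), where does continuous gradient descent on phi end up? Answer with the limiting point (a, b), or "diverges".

(2, -1)

phi is separable, so gradient descent decouples: a follows -∂phi/∂a, b follows -∂phi/∂b.
∂phi/∂a = 9a(a - 2); at a=1 this is -9, so a increases.
∂phi/∂b = -6(b - 3)(b + 1); at b=0 this is 18, so b decreases.
a converges to its nearest critical value 2 (a local min of the a-part); b converges to -1. The iterate converges to (2, -1).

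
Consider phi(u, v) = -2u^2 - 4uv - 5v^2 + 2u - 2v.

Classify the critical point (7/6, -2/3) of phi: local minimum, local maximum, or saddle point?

The Hessian of phi is constant: H = [[-4, -4], [-4, -10]].
det(H) = (-4)·(-10) − (-4)² = 24.
det(H) > 0 and tr(H) = -14 < 0, so H is negative definite and the point is a local maximum.

local maximum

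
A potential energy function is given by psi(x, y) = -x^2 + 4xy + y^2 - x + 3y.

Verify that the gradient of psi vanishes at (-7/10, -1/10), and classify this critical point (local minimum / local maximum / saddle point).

∇psi = (-2x + 4y - 1, 4x + 2y + 3); substituting (-7/10, -1/10) gives ∇psi = (0, 0), so (-7/10, -1/10) is indeed a critical point.
The Hessian of psi is constant: H = [[-2, 4], [4, 2]].
det(H) = (-2)·2 − 4² = -20.
Since det(H) < 0, H is indefinite and the critical point is a saddle point.

saddle point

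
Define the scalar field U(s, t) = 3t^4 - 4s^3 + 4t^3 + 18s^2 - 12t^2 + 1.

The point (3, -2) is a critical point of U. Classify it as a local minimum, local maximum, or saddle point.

The mixed partial ∂²U/∂s∂t is 0, so the Hessian at any point is diag(U_ss, U_tt) = diag(12(-2s + 3), 12(3t^2 + 2t - 2)).
At (3, -2): H = diag(-36, 72).
The eigenvalues have opposite signs, so H is indefinite: a saddle point.

saddle point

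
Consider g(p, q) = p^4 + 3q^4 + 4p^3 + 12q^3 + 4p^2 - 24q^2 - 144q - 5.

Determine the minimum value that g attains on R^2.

g(p,q) separates as A(p) + B(q) − 5, so its minimum is min A + min B − 5.
A'(p) = 4p(p + 1)(p + 2) vanishes at p ∈ {-2, -1, 0}; B'(q) = 12(q - 2)(q + 2)(q + 3) vanishes at q ∈ {-3, -2, 2}.
Local minima of A (where A''>0): A(-2)=0, A(0)=0. Local minima of B: B(-3)=135, B(2)=-240.
So the global minimum of g is A(-2) + B(2) − 5 = 0 − 240 − 5 = -245, attained at (-2, 2).

-245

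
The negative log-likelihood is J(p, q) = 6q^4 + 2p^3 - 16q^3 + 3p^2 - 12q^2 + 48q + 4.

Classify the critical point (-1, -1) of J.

saddle point

The mixed partial ∂²J/∂p∂q is 0, so the Hessian at any point is diag(J_pp, J_qq) = diag(6(2p + 1), 24(3q^2 - 4q - 1)).
At (-1, -1): H = diag(-6, 144).
The eigenvalues have opposite signs, so H is indefinite: a saddle point.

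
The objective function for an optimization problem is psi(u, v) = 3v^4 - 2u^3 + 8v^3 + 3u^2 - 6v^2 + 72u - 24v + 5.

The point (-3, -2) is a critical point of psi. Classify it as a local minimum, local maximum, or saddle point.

The mixed partial ∂²psi/∂u∂v is 0, so the Hessian at any point is diag(psi_uu, psi_vv) = diag(6(-2u + 1), 12(3v^2 + 4v - 1)).
At (-3, -2): H = diag(42, 36).
Both eigenvalues are positive, so H is positive definite: a local minimum.

local minimum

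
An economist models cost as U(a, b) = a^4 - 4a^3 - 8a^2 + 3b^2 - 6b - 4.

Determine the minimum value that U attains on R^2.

-135

U(a,b) separates as P(a) + Q(b) − 4, so its minimum is min P + min Q − 4.
P'(a) = 4a(a - 4)(a + 1) vanishes at a ∈ {-1, 0, 4}; Q'(b) = 6b - 6 vanishes at b ∈ {1}.
Local minima of P (where P''>0): P(-1)=-3, P(4)=-128. Local minima of Q: Q(1)=-3.
So the global minimum of U is P(4) + Q(1) − 4 = -128 − 3 − 4 = -135, attained at (4, 1).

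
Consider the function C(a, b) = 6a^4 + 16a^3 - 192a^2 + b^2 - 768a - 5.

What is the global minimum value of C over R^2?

C(a,b) separates as P(a) + Q(b) − 5, so its minimum is min P + min Q − 5.
P'(a) = 24(a - 4)(a + 2)(a + 4) vanishes at a ∈ {-4, -2, 4}; Q'(b) = 2b vanishes at b ∈ {0}.
Local minima of P (where P''>0): P(-4)=512, P(4)=-3584. Local minima of Q: Q(0)=0.
So the global minimum of C is P(4) + Q(0) − 5 = -3584 + 0 − 5 = -3589, attained at (4, 0).

-3589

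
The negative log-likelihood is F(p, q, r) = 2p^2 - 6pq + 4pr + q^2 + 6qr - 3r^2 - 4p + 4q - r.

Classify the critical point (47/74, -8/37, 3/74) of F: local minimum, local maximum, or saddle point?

The Hessian is constant: H = [[4, -6, 4], [-6, 2, 6], [4, 6, -6]].
Leading principal minors: Δ₁ = 4, Δ₂ = -28, Δ₃ = -296.
The minors fit neither the all-positive nor the alternating-sign pattern, so H is indefinite: a saddle point.

saddle point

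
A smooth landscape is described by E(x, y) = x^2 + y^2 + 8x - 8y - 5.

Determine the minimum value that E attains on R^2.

-37

E(x,y) separates as P(x) + Q(y) − 5, so its minimum is min P + min Q − 5.
P'(x) = 2x + 8 vanishes at x ∈ {-4}; Q'(y) = 2y - 8 vanishes at y ∈ {4}.
Local minima of P (where P''>0): P(-4)=-16. Local minima of Q: Q(4)=-16.
So the global minimum of E is P(-4) + Q(4) − 5 = -16 − 16 − 5 = -37, attained at (-4, 4).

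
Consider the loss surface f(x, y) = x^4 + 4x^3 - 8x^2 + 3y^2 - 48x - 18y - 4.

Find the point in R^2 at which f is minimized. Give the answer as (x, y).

(2, 3)

f(x,y) separates as P(x) + Q(y) − 4, so its minimum is min P + min Q − 4.
P'(x) = 4(x - 2)(x + 2)(x + 3) vanishes at x ∈ {-3, -2, 2}; Q'(y) = 6y - 18 vanishes at y ∈ {3}.
Local minima of P (where P''>0): P(-3)=45, P(2)=-80. Local minima of Q: Q(3)=-27.
So the global minimum of f is P(2) + Q(3) − 4 = -80 − 27 − 4 = -111, attained at (2, 3).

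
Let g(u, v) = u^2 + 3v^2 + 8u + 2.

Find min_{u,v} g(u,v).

g(u,v) separates as P(u) + Q(v) + 2, so its minimum is min P + min Q + 2.
P'(u) = 2u + 8 vanishes at u ∈ {-4}; Q'(v) = 6v vanishes at v ∈ {0}.
Local minima of P (where P''>0): P(-4)=-16. Local minima of Q: Q(0)=0.
So the global minimum of g is P(-4) + Q(0) + 2 = -16 + 0 + 2 = -14, attained at (-4, 0).

-14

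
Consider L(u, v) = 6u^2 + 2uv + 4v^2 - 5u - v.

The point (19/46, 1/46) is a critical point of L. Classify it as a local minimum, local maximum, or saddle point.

local minimum

The Hessian of L is constant: H = [[12, 2], [2, 8]].
det(H) = 12·8 − 2² = 92.
det(H) > 0 and tr(H) = 20 > 0, so H is positive definite and the point is a local minimum.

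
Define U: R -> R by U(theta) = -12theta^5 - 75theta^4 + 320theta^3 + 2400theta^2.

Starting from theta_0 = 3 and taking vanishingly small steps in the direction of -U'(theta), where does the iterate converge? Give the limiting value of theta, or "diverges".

U'(theta) = -60theta(theta - 4)(theta + 4)(theta + 5), so U'(3) = 10080.
Gradient descent moves in the -U' direction, i.e. theta is decreasing.
The nearest critical point in that direction is theta = 0, where U'' = 4800 > 0 (a local minimum). The iterate converges there.

0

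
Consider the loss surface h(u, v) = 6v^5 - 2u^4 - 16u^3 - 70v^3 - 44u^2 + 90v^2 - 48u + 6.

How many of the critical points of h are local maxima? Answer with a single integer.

4

h separates as a function of u plus a function of v, so ∇h=0 decouples.
∂h/∂u = -8(u + 1)(u + 2)(u + 3) = 0 at u ∈ {-3, -2, -1}; ∂h/∂v = 30v(v - 2)(v - 1)(v + 3) = 0 at v ∈ {-3, 0, 1, 2}.
The Hessian is diagonal: diag(h_uu, h_vv). Second derivatives: h_uu(-3)=-16, h_uu(-2)=8, h_uu(-1)=-16; h_vv(-3)=-1800, h_vv(0)=180, h_vv(1)=-120, h_vv(2)=300.
Local maxima occur where both diagonal entries negative: (-3, -3), (-3, 1), (-1, -3), (-1, 1). Count: 4.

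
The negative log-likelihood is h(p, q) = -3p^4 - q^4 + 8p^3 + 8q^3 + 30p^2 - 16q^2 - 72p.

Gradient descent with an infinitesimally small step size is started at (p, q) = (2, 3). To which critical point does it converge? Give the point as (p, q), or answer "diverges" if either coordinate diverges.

h is separable, so gradient descent decouples: p follows -∂h/∂p, q follows -∂h/∂q.
∂h/∂p = -12(p - 3)(p - 1)(p + 2); at p=2 this is 48, so p decreases.
∂h/∂q = -4q(q - 4)(q - 2); at q=3 this is 12, so q decreases.
p converges to its nearest critical value 1 (a local min of the p-part); q converges to 2. The iterate converges to (1, 2).

(1, 2)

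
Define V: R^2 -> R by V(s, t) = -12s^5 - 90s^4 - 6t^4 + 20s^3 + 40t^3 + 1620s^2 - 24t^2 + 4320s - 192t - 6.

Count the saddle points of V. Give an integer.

6

V separates as a function of s plus a function of t, so ∇V=0 decouples.
∂V/∂s = -60(s - 3)(s + 2)(s + 3)(s + 4) = 0 at s ∈ {-4, -3, -2, 3}; ∂V/∂t = -24(t - 4)(t - 2)(t + 1) = 0 at t ∈ {-1, 2, 4}.
The Hessian is diagonal: diag(V_ss, V_tt). Second derivatives: V_ss(-4)=840, V_ss(-3)=-360, V_ss(-2)=600, V_ss(3)=-12600; V_tt(-1)=-360, V_tt(2)=144, V_tt(4)=-240.
Saddle points occur where the two diagonal entries have opposite signs: (-4, -1), (-4, 4), (-3, 2), (-2, -1), (-2, 4), (3, 2). Count: 6.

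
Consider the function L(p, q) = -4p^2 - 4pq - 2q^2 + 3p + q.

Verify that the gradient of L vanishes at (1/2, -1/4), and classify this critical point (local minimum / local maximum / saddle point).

∇L = (-8p - 4q + 3, -4p - 4q + 1); substituting (1/2, -1/4) gives ∇L = (0, 0), so (1/2, -1/4) is indeed a critical point.
The Hessian of L is constant: H = [[-8, -4], [-4, -4]].
det(H) = (-8)·(-4) − (-4)² = 16.
det(H) > 0 and tr(H) = -12 < 0, so H is negative definite and the point is a local maximum.

local maximum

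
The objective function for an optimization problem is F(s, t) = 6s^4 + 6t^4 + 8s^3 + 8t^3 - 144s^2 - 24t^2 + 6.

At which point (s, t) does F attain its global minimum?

(-4, -2)

F(s,t) separates as P(s) + Q(t) + 6, so its minimum is min P + min Q + 6.
P'(s) = 24s(s - 3)(s + 4) vanishes at s ∈ {-4, 0, 3}; Q'(t) = 24t(t - 1)(t + 2) vanishes at t ∈ {-2, 0, 1}.
Local minima of P (where P''>0): P(-4)=-1280, P(3)=-594. Local minima of Q: Q(-2)=-64, Q(1)=-10.
So the global minimum of F is P(-4) + Q(-2) + 6 = -1280 − 64 + 6 = -1338, attained at (-4, -2).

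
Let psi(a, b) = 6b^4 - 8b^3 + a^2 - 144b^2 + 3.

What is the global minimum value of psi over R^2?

psi(a,b) separates as P(a) + Q(b) + 3, so its minimum is min P + min Q + 3.
P'(a) = 2a vanishes at a ∈ {0}; Q'(b) = 24b(b - 4)(b + 3) vanishes at b ∈ {-3, 0, 4}.
Local minima of P (where P''>0): P(0)=0. Local minima of Q: Q(-3)=-594, Q(4)=-1280.
So the global minimum of psi is P(0) + Q(4) + 3 = 0 − 1280 + 3 = -1277, attained at (0, 4).

-1277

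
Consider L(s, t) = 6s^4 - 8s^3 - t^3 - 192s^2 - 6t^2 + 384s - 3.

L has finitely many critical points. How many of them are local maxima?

1

L separates as a function of s plus a function of t, so ∇L=0 decouples.
∂L/∂s = 24(s - 4)(s - 1)(s + 4) = 0 at s ∈ {-4, 1, 4}; ∂L/∂t = -3t(t + 4) = 0 at t ∈ {-4, 0}.
The Hessian is diagonal: diag(L_ss, L_tt). Second derivatives: L_ss(-4)=960, L_ss(1)=-360, L_ss(4)=576; L_tt(-4)=12, L_tt(0)=-12.
Local maxima occur where both diagonal entries negative: (1, 0). Count: 1.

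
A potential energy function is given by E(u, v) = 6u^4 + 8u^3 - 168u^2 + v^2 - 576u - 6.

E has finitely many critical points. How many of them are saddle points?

1

E separates as a function of u plus a function of v, so ∇E=0 decouples.
∂E/∂u = 24(u - 4)(u + 2)(u + 3) = 0 at u ∈ {-3, -2, 4}; ∂E/∂v = 2v = 0 at v ∈ {0}.
The Hessian is diagonal: diag(E_uu, E_vv). Second derivatives: E_uu(-3)=168, E_uu(-2)=-144, E_uu(4)=1008; E_vv(0)=2.
Saddle points occur where the two diagonal entries have opposite signs: (-2, 0). Count: 1.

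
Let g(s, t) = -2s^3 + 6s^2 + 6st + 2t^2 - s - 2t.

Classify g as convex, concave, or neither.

neither

The term -2s^3 is cubic, so the Hessian is not constant.
∂²g/∂s² = -12s + 12, which takes both signs as s varies (negative for sufficiently large s). A diagonal entry of the Hessian changing sign means the Hessian is neither positive- nor negative-semidefinite on all of R^2.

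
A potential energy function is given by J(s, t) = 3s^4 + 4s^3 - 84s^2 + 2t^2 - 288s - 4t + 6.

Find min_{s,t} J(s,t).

-1468

J(s,t) separates as P(s) + Q(t) + 6, so its minimum is min P + min Q + 6.
P'(s) = 12(s - 4)(s + 2)(s + 3) vanishes at s ∈ {-3, -2, 4}; Q'(t) = 4(t - 1) vanishes at t ∈ {1}.
Local minima of P (where P''>0): P(-3)=243, P(4)=-1472. Local minima of Q: Q(1)=-2.
So the global minimum of J is P(4) + Q(1) + 6 = -1472 − 2 + 6 = -1468, attained at (4, 1).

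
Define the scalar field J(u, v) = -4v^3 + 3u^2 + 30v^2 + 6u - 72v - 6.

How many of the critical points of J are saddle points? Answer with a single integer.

1

J separates as a function of u plus a function of v, so ∇J=0 decouples.
∂J/∂u = 6(u + 1) = 0 at u ∈ {-1}; ∂J/∂v = -12(v - 3)(v - 2) = 0 at v ∈ {2, 3}.
The Hessian is diagonal: diag(J_uu, J_vv). Second derivatives: J_uu(-1)=6; J_vv(2)=12, J_vv(3)=-12.
Saddle points occur where the two diagonal entries have opposite signs: (-1, 3). Count: 1.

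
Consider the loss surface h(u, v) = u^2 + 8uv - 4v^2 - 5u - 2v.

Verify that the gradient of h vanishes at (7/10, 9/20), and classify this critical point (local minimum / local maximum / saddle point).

∇h = (2u + 8v - 5, 8u - 8v - 2); substituting (7/10, 9/20) gives ∇h = (0, 0), so (7/10, 9/20) is indeed a critical point.
The Hessian of h is constant: H = [[2, 8], [8, -8]].
det(H) = 2·(-8) − 8² = -80.
Since det(H) < 0, H is indefinite and the critical point is a saddle point.

saddle point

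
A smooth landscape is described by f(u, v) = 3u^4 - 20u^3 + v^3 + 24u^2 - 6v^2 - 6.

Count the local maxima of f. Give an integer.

1

f separates as a function of u plus a function of v, so ∇f=0 decouples.
∂f/∂u = 12u(u - 4)(u - 1) = 0 at u ∈ {0, 1, 4}; ∂f/∂v = 3v(v - 4) = 0 at v ∈ {0, 4}.
The Hessian is diagonal: diag(f_uu, f_vv). Second derivatives: f_uu(0)=48, f_uu(1)=-36, f_uu(4)=144; f_vv(0)=-12, f_vv(4)=12.
Local maxima occur where both diagonal entries negative: (1, 0). Count: 1.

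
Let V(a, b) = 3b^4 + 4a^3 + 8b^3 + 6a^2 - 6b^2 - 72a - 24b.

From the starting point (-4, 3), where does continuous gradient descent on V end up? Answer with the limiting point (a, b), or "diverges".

diverges

V is separable, so gradient descent decouples: a follows -∂V/∂a, b follows -∂V/∂b.
∂V/∂a = 12(a - 2)(a + 3); at a=-4 this is 72, so a decreases.
∂V/∂b = 12(b - 1)(b + 1)(b + 2); at b=3 this is 480, so b decreases.
The a-coordinate has no critical point in that direction and runs off to infinity.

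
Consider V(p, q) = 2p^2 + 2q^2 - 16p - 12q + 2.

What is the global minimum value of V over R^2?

V(p,q) separates as A(p) + B(q) + 2, so its minimum is min A + min B + 2.
A'(p) = 4p - 16 vanishes at p ∈ {4}; B'(q) = 4q - 12 vanishes at q ∈ {3}.
Local minima of A (where A''>0): A(4)=-32. Local minima of B: B(3)=-18.
So the global minimum of V is A(4) + B(3) + 2 = -32 − 18 + 2 = -48, attained at (4, 3).

-48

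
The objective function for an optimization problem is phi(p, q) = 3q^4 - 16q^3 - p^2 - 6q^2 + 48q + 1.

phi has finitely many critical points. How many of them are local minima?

0

phi separates as a function of p plus a function of q, so ∇phi=0 decouples.
∂phi/∂p = -2p = 0 at p ∈ {0}; ∂phi/∂q = 12(q - 4)(q - 1)(q + 1) = 0 at q ∈ {-1, 1, 4}.
The Hessian is diagonal: diag(phi_pp, phi_qq). Second derivatives: phi_pp(0)=-2; phi_qq(-1)=120, phi_qq(1)=-72, phi_qq(4)=180.
Local minima occur where both diagonal entries positive: none. Count: 0.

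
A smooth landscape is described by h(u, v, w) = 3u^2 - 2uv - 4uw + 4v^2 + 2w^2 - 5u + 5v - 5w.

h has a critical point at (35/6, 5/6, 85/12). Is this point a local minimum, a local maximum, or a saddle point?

local minimum

The Hessian is constant: H = [[6, -2, -4], [-2, 8, 0], [-4, 0, 4]].
Leading principal minors: Δ₁ = 6, Δ₂ = 44, Δ₃ = 48.
All leading minors are positive, so H is positive definite: a local minimum.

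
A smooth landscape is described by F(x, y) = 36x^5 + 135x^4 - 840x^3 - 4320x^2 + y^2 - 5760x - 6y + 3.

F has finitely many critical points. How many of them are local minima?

F separates as a function of x plus a function of y, so ∇F=0 decouples.
∂F/∂x = 180(x - 4)(x + 1)(x + 2)(x + 4) = 0 at x ∈ {-4, -2, -1, 4}; ∂F/∂y = 2(y - 3) = 0 at y ∈ {3}.
The Hessian is diagonal: diag(F_xx, F_yy). Second derivatives: F_xx(-4)=-8640, F_xx(-2)=2160, F_xx(-1)=-2700, F_xx(4)=43200; F_yy(3)=2.
Local minima occur where both diagonal entries positive: (-2, 3), (4, 3). Count: 2.

2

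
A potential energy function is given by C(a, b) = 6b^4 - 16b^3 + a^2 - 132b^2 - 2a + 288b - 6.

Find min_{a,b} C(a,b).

-1141

C(a,b) separates as P(a) + Q(b) − 6, so its minimum is min P + min Q − 6.
P'(a) = 2a - 2 vanishes at a ∈ {1}; Q'(b) = 24(b - 4)(b - 1)(b + 3) vanishes at b ∈ {-3, 1, 4}.
Local minima of P (where P''>0): P(1)=-1. Local minima of Q: Q(-3)=-1134, Q(4)=-448.
So the global minimum of C is P(1) + Q(-3) − 6 = -1 − 1134 − 6 = -1141, attained at (1, -3).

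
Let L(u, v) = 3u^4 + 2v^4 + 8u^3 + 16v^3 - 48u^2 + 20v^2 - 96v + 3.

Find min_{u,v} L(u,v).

L(u,v) separates as P(u) + Q(v) + 3, so its minimum is min P + min Q + 3.
P'(u) = 12u(u - 2)(u + 4) vanishes at u ∈ {-4, 0, 2}; Q'(v) = 8(v - 1)(v + 3)(v + 4) vanishes at v ∈ {-4, -3, 1}.
Local minima of P (where P''>0): P(-4)=-512, P(2)=-80. Local minima of Q: Q(-4)=192, Q(1)=-58.
So the global minimum of L is P(-4) + Q(1) + 3 = -512 − 58 + 3 = -567, attained at (-4, 1).

-567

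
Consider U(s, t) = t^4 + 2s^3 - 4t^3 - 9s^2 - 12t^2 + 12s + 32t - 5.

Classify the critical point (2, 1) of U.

The mixed partial ∂²U/∂s∂t is 0, so the Hessian at any point is diag(U_ss, U_tt) = diag(6(2s - 3), 12(t^2 - 2t - 2)).
At (2, 1): H = diag(6, -36).
The eigenvalues have opposite signs, so H is indefinite: a saddle point.

saddle point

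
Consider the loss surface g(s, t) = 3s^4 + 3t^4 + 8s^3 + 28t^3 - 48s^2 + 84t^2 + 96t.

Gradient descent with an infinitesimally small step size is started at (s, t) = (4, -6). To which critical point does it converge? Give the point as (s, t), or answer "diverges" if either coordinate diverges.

g is separable, so gradient descent decouples: s follows -∂g/∂s, t follows -∂g/∂t.
∂g/∂s = 12s(s - 2)(s + 4); at s=4 this is 768, so s decreases.
∂g/∂t = 12(t + 1)(t + 2)(t + 4); at t=-6 this is -480, so t increases.
s converges to its nearest critical value 2 (a local min of the s-part); t converges to -4. The iterate converges to (2, -4).

(2, -4)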